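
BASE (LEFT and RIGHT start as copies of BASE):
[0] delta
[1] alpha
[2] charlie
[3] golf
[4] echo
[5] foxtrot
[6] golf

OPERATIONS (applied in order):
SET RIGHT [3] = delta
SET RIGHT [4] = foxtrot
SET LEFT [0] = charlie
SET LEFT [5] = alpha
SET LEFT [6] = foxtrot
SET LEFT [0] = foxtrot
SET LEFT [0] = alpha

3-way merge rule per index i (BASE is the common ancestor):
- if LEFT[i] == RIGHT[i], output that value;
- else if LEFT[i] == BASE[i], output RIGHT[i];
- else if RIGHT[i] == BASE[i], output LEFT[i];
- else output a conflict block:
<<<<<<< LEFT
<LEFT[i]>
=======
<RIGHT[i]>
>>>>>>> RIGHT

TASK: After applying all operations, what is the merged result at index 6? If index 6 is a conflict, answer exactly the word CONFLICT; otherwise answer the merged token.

Answer: foxtrot

Derivation:
Final LEFT:  [alpha, alpha, charlie, golf, echo, alpha, foxtrot]
Final RIGHT: [delta, alpha, charlie, delta, foxtrot, foxtrot, golf]
i=0: L=alpha, R=delta=BASE -> take LEFT -> alpha
i=1: L=alpha R=alpha -> agree -> alpha
i=2: L=charlie R=charlie -> agree -> charlie
i=3: L=golf=BASE, R=delta -> take RIGHT -> delta
i=4: L=echo=BASE, R=foxtrot -> take RIGHT -> foxtrot
i=5: L=alpha, R=foxtrot=BASE -> take LEFT -> alpha
i=6: L=foxtrot, R=golf=BASE -> take LEFT -> foxtrot
Index 6 -> foxtrot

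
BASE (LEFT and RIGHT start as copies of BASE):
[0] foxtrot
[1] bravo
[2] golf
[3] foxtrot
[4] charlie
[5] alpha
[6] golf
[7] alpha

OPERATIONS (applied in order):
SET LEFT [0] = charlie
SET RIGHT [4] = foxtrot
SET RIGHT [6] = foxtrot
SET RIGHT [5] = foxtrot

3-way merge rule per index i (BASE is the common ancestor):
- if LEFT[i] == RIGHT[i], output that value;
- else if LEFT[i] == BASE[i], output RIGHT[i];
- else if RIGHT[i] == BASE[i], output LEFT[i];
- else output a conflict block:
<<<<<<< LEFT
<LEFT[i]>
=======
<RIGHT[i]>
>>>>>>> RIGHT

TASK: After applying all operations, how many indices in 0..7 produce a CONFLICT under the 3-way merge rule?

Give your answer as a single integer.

Answer: 0

Derivation:
Final LEFT:  [charlie, bravo, golf, foxtrot, charlie, alpha, golf, alpha]
Final RIGHT: [foxtrot, bravo, golf, foxtrot, foxtrot, foxtrot, foxtrot, alpha]
i=0: L=charlie, R=foxtrot=BASE -> take LEFT -> charlie
i=1: L=bravo R=bravo -> agree -> bravo
i=2: L=golf R=golf -> agree -> golf
i=3: L=foxtrot R=foxtrot -> agree -> foxtrot
i=4: L=charlie=BASE, R=foxtrot -> take RIGHT -> foxtrot
i=5: L=alpha=BASE, R=foxtrot -> take RIGHT -> foxtrot
i=6: L=golf=BASE, R=foxtrot -> take RIGHT -> foxtrot
i=7: L=alpha R=alpha -> agree -> alpha
Conflict count: 0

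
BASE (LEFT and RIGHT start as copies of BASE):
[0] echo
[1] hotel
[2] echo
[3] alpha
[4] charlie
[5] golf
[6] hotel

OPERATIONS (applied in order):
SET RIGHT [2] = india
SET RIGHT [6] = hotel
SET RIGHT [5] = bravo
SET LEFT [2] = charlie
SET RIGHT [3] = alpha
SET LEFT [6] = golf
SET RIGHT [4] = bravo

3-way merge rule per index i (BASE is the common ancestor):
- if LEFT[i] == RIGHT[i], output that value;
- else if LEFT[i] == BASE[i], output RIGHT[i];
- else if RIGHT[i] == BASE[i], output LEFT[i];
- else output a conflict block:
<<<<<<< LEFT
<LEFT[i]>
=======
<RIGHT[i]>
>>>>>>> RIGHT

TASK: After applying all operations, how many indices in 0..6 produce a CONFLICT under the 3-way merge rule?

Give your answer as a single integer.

Final LEFT:  [echo, hotel, charlie, alpha, charlie, golf, golf]
Final RIGHT: [echo, hotel, india, alpha, bravo, bravo, hotel]
i=0: L=echo R=echo -> agree -> echo
i=1: L=hotel R=hotel -> agree -> hotel
i=2: BASE=echo L=charlie R=india all differ -> CONFLICT
i=3: L=alpha R=alpha -> agree -> alpha
i=4: L=charlie=BASE, R=bravo -> take RIGHT -> bravo
i=5: L=golf=BASE, R=bravo -> take RIGHT -> bravo
i=6: L=golf, R=hotel=BASE -> take LEFT -> golf
Conflict count: 1

Answer: 1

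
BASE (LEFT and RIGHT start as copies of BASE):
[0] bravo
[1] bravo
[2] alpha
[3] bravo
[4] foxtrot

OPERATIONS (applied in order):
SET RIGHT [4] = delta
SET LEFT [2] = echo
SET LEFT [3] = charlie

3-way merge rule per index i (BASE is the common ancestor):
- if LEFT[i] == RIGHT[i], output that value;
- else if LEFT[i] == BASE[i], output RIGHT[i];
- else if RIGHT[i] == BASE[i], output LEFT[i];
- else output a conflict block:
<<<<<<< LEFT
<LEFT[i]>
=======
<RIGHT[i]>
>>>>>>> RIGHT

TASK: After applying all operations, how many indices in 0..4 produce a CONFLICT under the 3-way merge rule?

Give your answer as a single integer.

Final LEFT:  [bravo, bravo, echo, charlie, foxtrot]
Final RIGHT: [bravo, bravo, alpha, bravo, delta]
i=0: L=bravo R=bravo -> agree -> bravo
i=1: L=bravo R=bravo -> agree -> bravo
i=2: L=echo, R=alpha=BASE -> take LEFT -> echo
i=3: L=charlie, R=bravo=BASE -> take LEFT -> charlie
i=4: L=foxtrot=BASE, R=delta -> take RIGHT -> delta
Conflict count: 0

Answer: 0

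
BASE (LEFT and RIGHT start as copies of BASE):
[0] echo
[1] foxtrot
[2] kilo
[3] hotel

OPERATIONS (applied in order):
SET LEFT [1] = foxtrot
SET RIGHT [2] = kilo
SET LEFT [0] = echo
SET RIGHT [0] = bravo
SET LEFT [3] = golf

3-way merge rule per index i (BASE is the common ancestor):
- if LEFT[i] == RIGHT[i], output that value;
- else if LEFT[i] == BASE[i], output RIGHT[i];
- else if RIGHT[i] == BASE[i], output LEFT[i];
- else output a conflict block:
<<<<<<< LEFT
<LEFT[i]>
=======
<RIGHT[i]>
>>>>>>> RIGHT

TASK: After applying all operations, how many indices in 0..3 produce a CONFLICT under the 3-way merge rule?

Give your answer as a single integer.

Answer: 0

Derivation:
Final LEFT:  [echo, foxtrot, kilo, golf]
Final RIGHT: [bravo, foxtrot, kilo, hotel]
i=0: L=echo=BASE, R=bravo -> take RIGHT -> bravo
i=1: L=foxtrot R=foxtrot -> agree -> foxtrot
i=2: L=kilo R=kilo -> agree -> kilo
i=3: L=golf, R=hotel=BASE -> take LEFT -> golf
Conflict count: 0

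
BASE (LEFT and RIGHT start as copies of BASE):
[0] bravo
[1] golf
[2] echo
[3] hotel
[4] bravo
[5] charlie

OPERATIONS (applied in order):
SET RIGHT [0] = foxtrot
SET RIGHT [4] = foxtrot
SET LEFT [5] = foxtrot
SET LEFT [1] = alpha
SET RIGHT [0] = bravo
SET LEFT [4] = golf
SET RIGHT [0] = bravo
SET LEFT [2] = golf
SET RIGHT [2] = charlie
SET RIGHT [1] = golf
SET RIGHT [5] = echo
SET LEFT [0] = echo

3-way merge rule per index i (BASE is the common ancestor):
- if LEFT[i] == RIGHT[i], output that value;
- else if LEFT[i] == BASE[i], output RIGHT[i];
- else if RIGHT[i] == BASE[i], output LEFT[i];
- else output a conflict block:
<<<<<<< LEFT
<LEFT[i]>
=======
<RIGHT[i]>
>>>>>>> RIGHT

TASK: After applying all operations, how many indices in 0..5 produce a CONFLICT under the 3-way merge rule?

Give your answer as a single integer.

Final LEFT:  [echo, alpha, golf, hotel, golf, foxtrot]
Final RIGHT: [bravo, golf, charlie, hotel, foxtrot, echo]
i=0: L=echo, R=bravo=BASE -> take LEFT -> echo
i=1: L=alpha, R=golf=BASE -> take LEFT -> alpha
i=2: BASE=echo L=golf R=charlie all differ -> CONFLICT
i=3: L=hotel R=hotel -> agree -> hotel
i=4: BASE=bravo L=golf R=foxtrot all differ -> CONFLICT
i=5: BASE=charlie L=foxtrot R=echo all differ -> CONFLICT
Conflict count: 3

Answer: 3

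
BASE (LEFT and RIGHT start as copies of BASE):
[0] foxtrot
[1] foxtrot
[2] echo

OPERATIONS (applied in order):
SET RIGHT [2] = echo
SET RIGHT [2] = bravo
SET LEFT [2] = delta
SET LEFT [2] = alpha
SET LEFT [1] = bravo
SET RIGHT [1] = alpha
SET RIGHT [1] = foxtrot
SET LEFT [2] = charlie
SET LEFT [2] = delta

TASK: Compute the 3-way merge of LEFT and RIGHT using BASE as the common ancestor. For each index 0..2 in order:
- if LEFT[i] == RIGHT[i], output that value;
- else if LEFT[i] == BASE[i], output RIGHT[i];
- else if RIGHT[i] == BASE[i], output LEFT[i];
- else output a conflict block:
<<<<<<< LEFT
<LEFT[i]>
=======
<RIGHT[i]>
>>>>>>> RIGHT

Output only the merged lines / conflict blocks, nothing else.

Final LEFT:  [foxtrot, bravo, delta]
Final RIGHT: [foxtrot, foxtrot, bravo]
i=0: L=foxtrot R=foxtrot -> agree -> foxtrot
i=1: L=bravo, R=foxtrot=BASE -> take LEFT -> bravo
i=2: BASE=echo L=delta R=bravo all differ -> CONFLICT

Answer: foxtrot
bravo
<<<<<<< LEFT
delta
=======
bravo
>>>>>>> RIGHT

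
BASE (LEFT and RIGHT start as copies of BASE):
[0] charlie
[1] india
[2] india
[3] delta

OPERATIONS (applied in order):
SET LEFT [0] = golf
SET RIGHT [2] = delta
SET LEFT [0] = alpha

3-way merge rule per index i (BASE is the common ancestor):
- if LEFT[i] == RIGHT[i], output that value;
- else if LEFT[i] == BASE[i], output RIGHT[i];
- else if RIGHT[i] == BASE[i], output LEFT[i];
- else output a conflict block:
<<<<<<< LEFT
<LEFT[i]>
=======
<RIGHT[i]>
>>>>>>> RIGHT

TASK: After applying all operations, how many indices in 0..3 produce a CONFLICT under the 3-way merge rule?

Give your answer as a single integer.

Answer: 0

Derivation:
Final LEFT:  [alpha, india, india, delta]
Final RIGHT: [charlie, india, delta, delta]
i=0: L=alpha, R=charlie=BASE -> take LEFT -> alpha
i=1: L=india R=india -> agree -> india
i=2: L=india=BASE, R=delta -> take RIGHT -> delta
i=3: L=delta R=delta -> agree -> delta
Conflict count: 0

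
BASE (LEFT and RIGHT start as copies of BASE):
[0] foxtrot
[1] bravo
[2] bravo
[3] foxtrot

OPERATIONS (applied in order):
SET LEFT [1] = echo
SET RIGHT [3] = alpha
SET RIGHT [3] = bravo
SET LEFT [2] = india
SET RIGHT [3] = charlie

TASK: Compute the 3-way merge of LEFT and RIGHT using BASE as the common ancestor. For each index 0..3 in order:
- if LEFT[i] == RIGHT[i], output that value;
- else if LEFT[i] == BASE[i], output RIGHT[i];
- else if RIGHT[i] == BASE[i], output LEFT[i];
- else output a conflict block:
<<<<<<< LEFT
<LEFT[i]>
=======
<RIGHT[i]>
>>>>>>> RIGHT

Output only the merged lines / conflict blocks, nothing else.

Answer: foxtrot
echo
india
charlie

Derivation:
Final LEFT:  [foxtrot, echo, india, foxtrot]
Final RIGHT: [foxtrot, bravo, bravo, charlie]
i=0: L=foxtrot R=foxtrot -> agree -> foxtrot
i=1: L=echo, R=bravo=BASE -> take LEFT -> echo
i=2: L=india, R=bravo=BASE -> take LEFT -> india
i=3: L=foxtrot=BASE, R=charlie -> take RIGHT -> charlie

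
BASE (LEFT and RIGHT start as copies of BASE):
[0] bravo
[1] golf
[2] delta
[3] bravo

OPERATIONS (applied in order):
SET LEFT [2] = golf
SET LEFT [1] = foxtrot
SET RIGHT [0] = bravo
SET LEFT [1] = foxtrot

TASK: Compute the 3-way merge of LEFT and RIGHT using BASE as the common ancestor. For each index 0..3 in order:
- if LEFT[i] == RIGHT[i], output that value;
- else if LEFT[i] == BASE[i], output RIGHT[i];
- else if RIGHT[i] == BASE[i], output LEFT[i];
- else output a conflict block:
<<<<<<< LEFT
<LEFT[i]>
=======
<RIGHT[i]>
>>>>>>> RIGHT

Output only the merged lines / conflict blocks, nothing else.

Answer: bravo
foxtrot
golf
bravo

Derivation:
Final LEFT:  [bravo, foxtrot, golf, bravo]
Final RIGHT: [bravo, golf, delta, bravo]
i=0: L=bravo R=bravo -> agree -> bravo
i=1: L=foxtrot, R=golf=BASE -> take LEFT -> foxtrot
i=2: L=golf, R=delta=BASE -> take LEFT -> golf
i=3: L=bravo R=bravo -> agree -> bravo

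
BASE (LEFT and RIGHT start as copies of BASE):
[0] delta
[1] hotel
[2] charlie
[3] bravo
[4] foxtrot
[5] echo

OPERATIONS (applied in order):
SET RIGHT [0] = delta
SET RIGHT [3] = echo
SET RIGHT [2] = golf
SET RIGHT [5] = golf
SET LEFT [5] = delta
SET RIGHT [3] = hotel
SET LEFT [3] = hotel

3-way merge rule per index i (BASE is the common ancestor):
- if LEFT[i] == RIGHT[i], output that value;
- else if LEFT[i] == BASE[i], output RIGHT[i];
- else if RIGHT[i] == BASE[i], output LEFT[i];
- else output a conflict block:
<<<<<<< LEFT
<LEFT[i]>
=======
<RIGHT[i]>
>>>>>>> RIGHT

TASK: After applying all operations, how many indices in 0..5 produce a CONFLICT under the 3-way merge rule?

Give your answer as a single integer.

Final LEFT:  [delta, hotel, charlie, hotel, foxtrot, delta]
Final RIGHT: [delta, hotel, golf, hotel, foxtrot, golf]
i=0: L=delta R=delta -> agree -> delta
i=1: L=hotel R=hotel -> agree -> hotel
i=2: L=charlie=BASE, R=golf -> take RIGHT -> golf
i=3: L=hotel R=hotel -> agree -> hotel
i=4: L=foxtrot R=foxtrot -> agree -> foxtrot
i=5: BASE=echo L=delta R=golf all differ -> CONFLICT
Conflict count: 1

Answer: 1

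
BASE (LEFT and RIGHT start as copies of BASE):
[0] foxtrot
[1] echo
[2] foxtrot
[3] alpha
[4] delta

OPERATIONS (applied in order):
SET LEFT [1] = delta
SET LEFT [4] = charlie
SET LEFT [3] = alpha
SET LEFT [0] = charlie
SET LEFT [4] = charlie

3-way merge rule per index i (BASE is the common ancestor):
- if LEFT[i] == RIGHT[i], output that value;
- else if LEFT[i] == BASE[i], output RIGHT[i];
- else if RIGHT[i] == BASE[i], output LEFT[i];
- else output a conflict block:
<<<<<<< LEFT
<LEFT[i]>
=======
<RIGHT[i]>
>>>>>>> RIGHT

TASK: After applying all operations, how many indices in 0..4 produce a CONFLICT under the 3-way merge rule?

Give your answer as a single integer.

Final LEFT:  [charlie, delta, foxtrot, alpha, charlie]
Final RIGHT: [foxtrot, echo, foxtrot, alpha, delta]
i=0: L=charlie, R=foxtrot=BASE -> take LEFT -> charlie
i=1: L=delta, R=echo=BASE -> take LEFT -> delta
i=2: L=foxtrot R=foxtrot -> agree -> foxtrot
i=3: L=alpha R=alpha -> agree -> alpha
i=4: L=charlie, R=delta=BASE -> take LEFT -> charlie
Conflict count: 0

Answer: 0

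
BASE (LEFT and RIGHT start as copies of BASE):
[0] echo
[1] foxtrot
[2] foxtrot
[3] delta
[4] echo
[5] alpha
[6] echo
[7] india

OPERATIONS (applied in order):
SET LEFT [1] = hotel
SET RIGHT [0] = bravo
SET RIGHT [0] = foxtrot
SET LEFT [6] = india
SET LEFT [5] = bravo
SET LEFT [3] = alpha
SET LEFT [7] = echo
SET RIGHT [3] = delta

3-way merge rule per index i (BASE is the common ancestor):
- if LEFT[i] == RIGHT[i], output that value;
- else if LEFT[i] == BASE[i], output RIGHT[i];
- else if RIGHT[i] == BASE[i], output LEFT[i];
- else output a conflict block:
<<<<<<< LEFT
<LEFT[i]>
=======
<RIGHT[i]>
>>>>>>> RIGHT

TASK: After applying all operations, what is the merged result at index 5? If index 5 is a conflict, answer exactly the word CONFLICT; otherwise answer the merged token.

Answer: bravo

Derivation:
Final LEFT:  [echo, hotel, foxtrot, alpha, echo, bravo, india, echo]
Final RIGHT: [foxtrot, foxtrot, foxtrot, delta, echo, alpha, echo, india]
i=0: L=echo=BASE, R=foxtrot -> take RIGHT -> foxtrot
i=1: L=hotel, R=foxtrot=BASE -> take LEFT -> hotel
i=2: L=foxtrot R=foxtrot -> agree -> foxtrot
i=3: L=alpha, R=delta=BASE -> take LEFT -> alpha
i=4: L=echo R=echo -> agree -> echo
i=5: L=bravo, R=alpha=BASE -> take LEFT -> bravo
i=6: L=india, R=echo=BASE -> take LEFT -> india
i=7: L=echo, R=india=BASE -> take LEFT -> echo
Index 5 -> bravo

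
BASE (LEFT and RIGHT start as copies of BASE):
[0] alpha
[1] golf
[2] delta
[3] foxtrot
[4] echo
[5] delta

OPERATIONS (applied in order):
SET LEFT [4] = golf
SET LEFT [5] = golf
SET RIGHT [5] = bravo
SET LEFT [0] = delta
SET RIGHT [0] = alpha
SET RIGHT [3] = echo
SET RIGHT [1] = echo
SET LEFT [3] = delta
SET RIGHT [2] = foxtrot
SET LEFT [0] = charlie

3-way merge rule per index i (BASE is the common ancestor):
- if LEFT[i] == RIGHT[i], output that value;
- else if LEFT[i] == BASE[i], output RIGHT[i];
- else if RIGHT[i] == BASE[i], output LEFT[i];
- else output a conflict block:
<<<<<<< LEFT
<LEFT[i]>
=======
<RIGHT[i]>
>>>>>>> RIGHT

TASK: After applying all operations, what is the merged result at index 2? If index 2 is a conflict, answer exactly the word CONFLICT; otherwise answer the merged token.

Final LEFT:  [charlie, golf, delta, delta, golf, golf]
Final RIGHT: [alpha, echo, foxtrot, echo, echo, bravo]
i=0: L=charlie, R=alpha=BASE -> take LEFT -> charlie
i=1: L=golf=BASE, R=echo -> take RIGHT -> echo
i=2: L=delta=BASE, R=foxtrot -> take RIGHT -> foxtrot
i=3: BASE=foxtrot L=delta R=echo all differ -> CONFLICT
i=4: L=golf, R=echo=BASE -> take LEFT -> golf
i=5: BASE=delta L=golf R=bravo all differ -> CONFLICT
Index 2 -> foxtrot

Answer: foxtrot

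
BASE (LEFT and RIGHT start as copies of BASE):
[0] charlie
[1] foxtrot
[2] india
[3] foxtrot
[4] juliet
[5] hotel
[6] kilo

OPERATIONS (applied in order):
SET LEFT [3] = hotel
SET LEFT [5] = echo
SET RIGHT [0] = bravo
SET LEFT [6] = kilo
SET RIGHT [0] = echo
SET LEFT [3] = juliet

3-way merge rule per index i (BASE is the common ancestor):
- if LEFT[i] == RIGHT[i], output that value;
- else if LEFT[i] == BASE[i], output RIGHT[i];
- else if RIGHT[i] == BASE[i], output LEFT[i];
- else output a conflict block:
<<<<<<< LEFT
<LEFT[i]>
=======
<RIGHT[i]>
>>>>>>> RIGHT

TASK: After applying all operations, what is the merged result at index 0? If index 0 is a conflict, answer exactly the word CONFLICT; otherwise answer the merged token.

Final LEFT:  [charlie, foxtrot, india, juliet, juliet, echo, kilo]
Final RIGHT: [echo, foxtrot, india, foxtrot, juliet, hotel, kilo]
i=0: L=charlie=BASE, R=echo -> take RIGHT -> echo
i=1: L=foxtrot R=foxtrot -> agree -> foxtrot
i=2: L=india R=india -> agree -> india
i=3: L=juliet, R=foxtrot=BASE -> take LEFT -> juliet
i=4: L=juliet R=juliet -> agree -> juliet
i=5: L=echo, R=hotel=BASE -> take LEFT -> echo
i=6: L=kilo R=kilo -> agree -> kilo
Index 0 -> echo

Answer: echo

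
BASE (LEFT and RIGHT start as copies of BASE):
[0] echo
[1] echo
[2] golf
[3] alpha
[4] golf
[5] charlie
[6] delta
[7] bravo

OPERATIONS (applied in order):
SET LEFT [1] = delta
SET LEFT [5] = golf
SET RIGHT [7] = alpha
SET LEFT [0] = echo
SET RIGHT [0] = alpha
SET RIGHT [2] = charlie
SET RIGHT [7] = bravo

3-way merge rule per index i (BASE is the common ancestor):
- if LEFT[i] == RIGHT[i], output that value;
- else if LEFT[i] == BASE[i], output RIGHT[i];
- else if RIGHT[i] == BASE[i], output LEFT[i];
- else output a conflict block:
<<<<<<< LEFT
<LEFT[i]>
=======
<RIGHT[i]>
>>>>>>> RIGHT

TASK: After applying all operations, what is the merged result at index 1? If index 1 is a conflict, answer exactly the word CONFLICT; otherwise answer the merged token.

Answer: delta

Derivation:
Final LEFT:  [echo, delta, golf, alpha, golf, golf, delta, bravo]
Final RIGHT: [alpha, echo, charlie, alpha, golf, charlie, delta, bravo]
i=0: L=echo=BASE, R=alpha -> take RIGHT -> alpha
i=1: L=delta, R=echo=BASE -> take LEFT -> delta
i=2: L=golf=BASE, R=charlie -> take RIGHT -> charlie
i=3: L=alpha R=alpha -> agree -> alpha
i=4: L=golf R=golf -> agree -> golf
i=5: L=golf, R=charlie=BASE -> take LEFT -> golf
i=6: L=delta R=delta -> agree -> delta
i=7: L=bravo R=bravo -> agree -> bravo
Index 1 -> delta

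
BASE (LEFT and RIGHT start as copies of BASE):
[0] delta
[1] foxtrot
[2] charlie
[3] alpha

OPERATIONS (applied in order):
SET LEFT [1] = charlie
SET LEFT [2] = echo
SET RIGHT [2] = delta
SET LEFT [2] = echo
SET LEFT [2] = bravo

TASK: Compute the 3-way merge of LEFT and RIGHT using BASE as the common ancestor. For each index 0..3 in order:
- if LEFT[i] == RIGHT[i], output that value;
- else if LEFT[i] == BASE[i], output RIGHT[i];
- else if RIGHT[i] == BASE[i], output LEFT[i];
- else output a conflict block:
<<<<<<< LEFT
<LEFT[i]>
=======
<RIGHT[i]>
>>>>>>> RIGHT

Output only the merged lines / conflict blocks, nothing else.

Final LEFT:  [delta, charlie, bravo, alpha]
Final RIGHT: [delta, foxtrot, delta, alpha]
i=0: L=delta R=delta -> agree -> delta
i=1: L=charlie, R=foxtrot=BASE -> take LEFT -> charlie
i=2: BASE=charlie L=bravo R=delta all differ -> CONFLICT
i=3: L=alpha R=alpha -> agree -> alpha

Answer: delta
charlie
<<<<<<< LEFT
bravo
=======
delta
>>>>>>> RIGHT
alpha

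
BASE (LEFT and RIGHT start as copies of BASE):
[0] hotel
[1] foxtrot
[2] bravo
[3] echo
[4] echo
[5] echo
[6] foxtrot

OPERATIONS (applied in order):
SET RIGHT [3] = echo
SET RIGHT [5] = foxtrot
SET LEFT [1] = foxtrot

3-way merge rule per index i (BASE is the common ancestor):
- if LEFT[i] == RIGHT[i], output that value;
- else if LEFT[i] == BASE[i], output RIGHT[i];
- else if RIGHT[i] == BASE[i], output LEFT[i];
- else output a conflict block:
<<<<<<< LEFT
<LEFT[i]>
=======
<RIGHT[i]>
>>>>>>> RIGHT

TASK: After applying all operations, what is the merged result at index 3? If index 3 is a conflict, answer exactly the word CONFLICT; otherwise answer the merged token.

Final LEFT:  [hotel, foxtrot, bravo, echo, echo, echo, foxtrot]
Final RIGHT: [hotel, foxtrot, bravo, echo, echo, foxtrot, foxtrot]
i=0: L=hotel R=hotel -> agree -> hotel
i=1: L=foxtrot R=foxtrot -> agree -> foxtrot
i=2: L=bravo R=bravo -> agree -> bravo
i=3: L=echo R=echo -> agree -> echo
i=4: L=echo R=echo -> agree -> echo
i=5: L=echo=BASE, R=foxtrot -> take RIGHT -> foxtrot
i=6: L=foxtrot R=foxtrot -> agree -> foxtrot
Index 3 -> echo

Answer: echo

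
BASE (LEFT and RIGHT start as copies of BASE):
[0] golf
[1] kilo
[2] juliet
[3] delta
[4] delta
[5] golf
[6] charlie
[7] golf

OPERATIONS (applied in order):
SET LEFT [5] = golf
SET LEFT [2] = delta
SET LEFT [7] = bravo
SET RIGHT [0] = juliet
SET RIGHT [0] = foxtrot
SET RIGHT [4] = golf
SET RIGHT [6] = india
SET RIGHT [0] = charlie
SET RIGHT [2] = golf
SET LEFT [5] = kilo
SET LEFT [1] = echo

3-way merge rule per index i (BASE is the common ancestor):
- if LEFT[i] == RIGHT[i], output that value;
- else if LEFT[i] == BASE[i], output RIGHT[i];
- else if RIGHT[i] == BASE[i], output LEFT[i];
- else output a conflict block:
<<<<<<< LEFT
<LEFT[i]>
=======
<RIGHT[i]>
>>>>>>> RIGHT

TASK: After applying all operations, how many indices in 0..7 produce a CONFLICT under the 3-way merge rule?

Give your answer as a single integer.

Answer: 1

Derivation:
Final LEFT:  [golf, echo, delta, delta, delta, kilo, charlie, bravo]
Final RIGHT: [charlie, kilo, golf, delta, golf, golf, india, golf]
i=0: L=golf=BASE, R=charlie -> take RIGHT -> charlie
i=1: L=echo, R=kilo=BASE -> take LEFT -> echo
i=2: BASE=juliet L=delta R=golf all differ -> CONFLICT
i=3: L=delta R=delta -> agree -> delta
i=4: L=delta=BASE, R=golf -> take RIGHT -> golf
i=5: L=kilo, R=golf=BASE -> take LEFT -> kilo
i=6: L=charlie=BASE, R=india -> take RIGHT -> india
i=7: L=bravo, R=golf=BASE -> take LEFT -> bravo
Conflict count: 1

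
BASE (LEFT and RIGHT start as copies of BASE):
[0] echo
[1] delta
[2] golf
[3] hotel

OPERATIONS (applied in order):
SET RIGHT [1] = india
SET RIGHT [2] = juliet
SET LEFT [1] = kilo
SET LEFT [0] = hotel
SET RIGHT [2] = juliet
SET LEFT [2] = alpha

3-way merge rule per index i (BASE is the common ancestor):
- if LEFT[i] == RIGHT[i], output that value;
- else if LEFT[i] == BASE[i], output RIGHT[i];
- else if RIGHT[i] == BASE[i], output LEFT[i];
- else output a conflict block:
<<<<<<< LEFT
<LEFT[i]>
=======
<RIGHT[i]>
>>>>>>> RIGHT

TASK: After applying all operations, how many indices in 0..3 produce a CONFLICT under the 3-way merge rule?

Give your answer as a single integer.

Final LEFT:  [hotel, kilo, alpha, hotel]
Final RIGHT: [echo, india, juliet, hotel]
i=0: L=hotel, R=echo=BASE -> take LEFT -> hotel
i=1: BASE=delta L=kilo R=india all differ -> CONFLICT
i=2: BASE=golf L=alpha R=juliet all differ -> CONFLICT
i=3: L=hotel R=hotel -> agree -> hotel
Conflict count: 2

Answer: 2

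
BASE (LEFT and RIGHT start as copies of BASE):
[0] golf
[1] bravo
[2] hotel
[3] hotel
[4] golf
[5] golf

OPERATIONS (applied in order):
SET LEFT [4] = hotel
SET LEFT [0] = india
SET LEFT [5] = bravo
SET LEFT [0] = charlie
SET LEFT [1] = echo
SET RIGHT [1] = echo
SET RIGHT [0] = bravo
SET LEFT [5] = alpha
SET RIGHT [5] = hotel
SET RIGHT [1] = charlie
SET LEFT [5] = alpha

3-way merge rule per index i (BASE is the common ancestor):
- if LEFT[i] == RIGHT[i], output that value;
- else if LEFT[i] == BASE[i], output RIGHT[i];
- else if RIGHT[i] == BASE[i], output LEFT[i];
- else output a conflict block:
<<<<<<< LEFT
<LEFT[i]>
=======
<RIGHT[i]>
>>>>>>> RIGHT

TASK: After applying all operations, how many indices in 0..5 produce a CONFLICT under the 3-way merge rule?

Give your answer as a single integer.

Answer: 3

Derivation:
Final LEFT:  [charlie, echo, hotel, hotel, hotel, alpha]
Final RIGHT: [bravo, charlie, hotel, hotel, golf, hotel]
i=0: BASE=golf L=charlie R=bravo all differ -> CONFLICT
i=1: BASE=bravo L=echo R=charlie all differ -> CONFLICT
i=2: L=hotel R=hotel -> agree -> hotel
i=3: L=hotel R=hotel -> agree -> hotel
i=4: L=hotel, R=golf=BASE -> take LEFT -> hotel
i=5: BASE=golf L=alpha R=hotel all differ -> CONFLICT
Conflict count: 3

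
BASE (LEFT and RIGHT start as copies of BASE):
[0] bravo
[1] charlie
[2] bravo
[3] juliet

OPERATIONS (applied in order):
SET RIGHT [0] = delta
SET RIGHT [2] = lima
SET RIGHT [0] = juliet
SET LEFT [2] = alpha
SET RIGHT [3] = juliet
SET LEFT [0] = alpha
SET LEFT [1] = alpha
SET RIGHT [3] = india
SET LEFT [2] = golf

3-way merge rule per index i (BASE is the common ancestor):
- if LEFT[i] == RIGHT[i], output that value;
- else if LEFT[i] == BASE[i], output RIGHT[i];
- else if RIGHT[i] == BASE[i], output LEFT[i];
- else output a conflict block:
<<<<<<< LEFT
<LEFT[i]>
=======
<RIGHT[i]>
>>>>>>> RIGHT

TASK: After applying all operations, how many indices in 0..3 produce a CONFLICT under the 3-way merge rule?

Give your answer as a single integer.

Answer: 2

Derivation:
Final LEFT:  [alpha, alpha, golf, juliet]
Final RIGHT: [juliet, charlie, lima, india]
i=0: BASE=bravo L=alpha R=juliet all differ -> CONFLICT
i=1: L=alpha, R=charlie=BASE -> take LEFT -> alpha
i=2: BASE=bravo L=golf R=lima all differ -> CONFLICT
i=3: L=juliet=BASE, R=india -> take RIGHT -> india
Conflict count: 2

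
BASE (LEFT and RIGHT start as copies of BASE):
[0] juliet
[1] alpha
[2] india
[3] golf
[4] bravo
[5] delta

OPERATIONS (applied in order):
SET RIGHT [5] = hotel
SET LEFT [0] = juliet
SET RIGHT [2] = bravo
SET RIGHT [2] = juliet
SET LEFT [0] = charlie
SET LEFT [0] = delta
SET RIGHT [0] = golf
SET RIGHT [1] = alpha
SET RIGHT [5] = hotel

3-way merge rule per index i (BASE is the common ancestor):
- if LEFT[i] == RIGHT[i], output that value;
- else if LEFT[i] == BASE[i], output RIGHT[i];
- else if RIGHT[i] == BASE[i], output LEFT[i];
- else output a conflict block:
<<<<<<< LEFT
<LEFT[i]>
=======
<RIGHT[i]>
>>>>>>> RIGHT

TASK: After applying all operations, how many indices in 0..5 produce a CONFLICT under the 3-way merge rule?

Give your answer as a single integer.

Final LEFT:  [delta, alpha, india, golf, bravo, delta]
Final RIGHT: [golf, alpha, juliet, golf, bravo, hotel]
i=0: BASE=juliet L=delta R=golf all differ -> CONFLICT
i=1: L=alpha R=alpha -> agree -> alpha
i=2: L=india=BASE, R=juliet -> take RIGHT -> juliet
i=3: L=golf R=golf -> agree -> golf
i=4: L=bravo R=bravo -> agree -> bravo
i=5: L=delta=BASE, R=hotel -> take RIGHT -> hotel
Conflict count: 1

Answer: 1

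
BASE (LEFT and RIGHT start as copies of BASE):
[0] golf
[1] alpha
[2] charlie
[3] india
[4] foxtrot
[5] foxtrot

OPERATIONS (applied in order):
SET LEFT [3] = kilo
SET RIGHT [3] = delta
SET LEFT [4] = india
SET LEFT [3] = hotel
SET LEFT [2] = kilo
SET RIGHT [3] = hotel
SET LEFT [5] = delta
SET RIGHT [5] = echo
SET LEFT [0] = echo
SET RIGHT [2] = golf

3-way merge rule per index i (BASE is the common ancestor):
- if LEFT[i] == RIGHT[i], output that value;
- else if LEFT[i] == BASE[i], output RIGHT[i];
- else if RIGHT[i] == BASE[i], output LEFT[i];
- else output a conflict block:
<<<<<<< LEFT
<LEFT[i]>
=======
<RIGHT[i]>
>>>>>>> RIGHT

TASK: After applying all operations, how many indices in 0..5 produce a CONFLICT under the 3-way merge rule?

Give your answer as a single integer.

Final LEFT:  [echo, alpha, kilo, hotel, india, delta]
Final RIGHT: [golf, alpha, golf, hotel, foxtrot, echo]
i=0: L=echo, R=golf=BASE -> take LEFT -> echo
i=1: L=alpha R=alpha -> agree -> alpha
i=2: BASE=charlie L=kilo R=golf all differ -> CONFLICT
i=3: L=hotel R=hotel -> agree -> hotel
i=4: L=india, R=foxtrot=BASE -> take LEFT -> india
i=5: BASE=foxtrot L=delta R=echo all differ -> CONFLICT
Conflict count: 2

Answer: 2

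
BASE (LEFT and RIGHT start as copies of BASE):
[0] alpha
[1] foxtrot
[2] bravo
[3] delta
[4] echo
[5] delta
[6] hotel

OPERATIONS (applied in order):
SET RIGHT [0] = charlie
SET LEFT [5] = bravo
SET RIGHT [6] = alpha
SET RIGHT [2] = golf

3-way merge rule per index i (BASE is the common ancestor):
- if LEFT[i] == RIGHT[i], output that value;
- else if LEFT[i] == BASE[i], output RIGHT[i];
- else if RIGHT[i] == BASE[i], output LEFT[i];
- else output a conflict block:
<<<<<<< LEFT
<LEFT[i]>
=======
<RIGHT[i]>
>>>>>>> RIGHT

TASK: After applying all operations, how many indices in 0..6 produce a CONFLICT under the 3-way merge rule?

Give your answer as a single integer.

Final LEFT:  [alpha, foxtrot, bravo, delta, echo, bravo, hotel]
Final RIGHT: [charlie, foxtrot, golf, delta, echo, delta, alpha]
i=0: L=alpha=BASE, R=charlie -> take RIGHT -> charlie
i=1: L=foxtrot R=foxtrot -> agree -> foxtrot
i=2: L=bravo=BASE, R=golf -> take RIGHT -> golf
i=3: L=delta R=delta -> agree -> delta
i=4: L=echo R=echo -> agree -> echo
i=5: L=bravo, R=delta=BASE -> take LEFT -> bravo
i=6: L=hotel=BASE, R=alpha -> take RIGHT -> alpha
Conflict count: 0

Answer: 0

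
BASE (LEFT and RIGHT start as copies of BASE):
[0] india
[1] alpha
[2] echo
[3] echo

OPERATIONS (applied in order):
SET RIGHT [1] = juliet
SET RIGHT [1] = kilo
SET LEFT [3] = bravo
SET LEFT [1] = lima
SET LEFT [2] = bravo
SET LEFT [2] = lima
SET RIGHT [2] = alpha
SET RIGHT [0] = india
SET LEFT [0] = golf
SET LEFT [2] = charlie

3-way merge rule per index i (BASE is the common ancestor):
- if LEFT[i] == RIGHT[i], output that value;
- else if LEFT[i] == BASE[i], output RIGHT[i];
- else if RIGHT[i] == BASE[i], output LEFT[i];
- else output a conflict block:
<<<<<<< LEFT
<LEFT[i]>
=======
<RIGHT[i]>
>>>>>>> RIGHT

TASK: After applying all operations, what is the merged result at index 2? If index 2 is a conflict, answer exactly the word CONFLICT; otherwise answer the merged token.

Answer: CONFLICT

Derivation:
Final LEFT:  [golf, lima, charlie, bravo]
Final RIGHT: [india, kilo, alpha, echo]
i=0: L=golf, R=india=BASE -> take LEFT -> golf
i=1: BASE=alpha L=lima R=kilo all differ -> CONFLICT
i=2: BASE=echo L=charlie R=alpha all differ -> CONFLICT
i=3: L=bravo, R=echo=BASE -> take LEFT -> bravo
Index 2 -> CONFLICT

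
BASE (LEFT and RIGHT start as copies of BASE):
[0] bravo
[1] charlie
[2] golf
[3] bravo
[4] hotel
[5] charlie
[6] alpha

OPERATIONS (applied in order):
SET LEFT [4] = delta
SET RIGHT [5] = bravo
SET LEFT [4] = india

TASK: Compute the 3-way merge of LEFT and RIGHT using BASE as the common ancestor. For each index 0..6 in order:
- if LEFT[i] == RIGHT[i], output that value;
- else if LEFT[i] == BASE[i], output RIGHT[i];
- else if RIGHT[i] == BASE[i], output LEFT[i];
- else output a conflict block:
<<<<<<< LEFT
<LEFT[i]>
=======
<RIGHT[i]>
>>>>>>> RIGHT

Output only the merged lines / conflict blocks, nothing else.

Answer: bravo
charlie
golf
bravo
india
bravo
alpha

Derivation:
Final LEFT:  [bravo, charlie, golf, bravo, india, charlie, alpha]
Final RIGHT: [bravo, charlie, golf, bravo, hotel, bravo, alpha]
i=0: L=bravo R=bravo -> agree -> bravo
i=1: L=charlie R=charlie -> agree -> charlie
i=2: L=golf R=golf -> agree -> golf
i=3: L=bravo R=bravo -> agree -> bravo
i=4: L=india, R=hotel=BASE -> take LEFT -> india
i=5: L=charlie=BASE, R=bravo -> take RIGHT -> bravo
i=6: L=alpha R=alpha -> agree -> alpha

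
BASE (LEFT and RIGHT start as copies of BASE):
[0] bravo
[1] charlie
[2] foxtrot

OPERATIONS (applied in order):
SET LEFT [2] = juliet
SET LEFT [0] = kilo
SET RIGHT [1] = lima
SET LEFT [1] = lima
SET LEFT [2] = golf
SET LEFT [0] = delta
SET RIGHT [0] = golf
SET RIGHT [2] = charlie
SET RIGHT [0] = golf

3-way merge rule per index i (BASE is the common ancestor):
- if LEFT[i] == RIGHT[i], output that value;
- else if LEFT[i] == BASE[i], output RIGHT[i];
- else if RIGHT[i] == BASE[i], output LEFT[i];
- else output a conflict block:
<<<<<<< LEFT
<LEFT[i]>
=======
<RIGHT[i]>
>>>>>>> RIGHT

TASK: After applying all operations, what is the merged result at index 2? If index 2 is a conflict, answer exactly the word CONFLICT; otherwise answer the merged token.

Answer: CONFLICT

Derivation:
Final LEFT:  [delta, lima, golf]
Final RIGHT: [golf, lima, charlie]
i=0: BASE=bravo L=delta R=golf all differ -> CONFLICT
i=1: L=lima R=lima -> agree -> lima
i=2: BASE=foxtrot L=golf R=charlie all differ -> CONFLICT
Index 2 -> CONFLICT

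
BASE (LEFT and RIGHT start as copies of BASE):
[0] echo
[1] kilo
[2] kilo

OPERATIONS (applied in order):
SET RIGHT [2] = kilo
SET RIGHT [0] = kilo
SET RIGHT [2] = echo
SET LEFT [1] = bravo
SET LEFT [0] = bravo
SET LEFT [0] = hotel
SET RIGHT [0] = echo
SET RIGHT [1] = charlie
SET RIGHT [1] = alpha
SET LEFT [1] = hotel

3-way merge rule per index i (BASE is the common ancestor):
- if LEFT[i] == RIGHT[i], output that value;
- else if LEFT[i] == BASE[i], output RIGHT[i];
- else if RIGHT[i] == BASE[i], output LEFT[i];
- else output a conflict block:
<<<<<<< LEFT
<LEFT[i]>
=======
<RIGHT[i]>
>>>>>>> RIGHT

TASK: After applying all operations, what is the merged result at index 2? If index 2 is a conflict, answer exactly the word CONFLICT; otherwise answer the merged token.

Answer: echo

Derivation:
Final LEFT:  [hotel, hotel, kilo]
Final RIGHT: [echo, alpha, echo]
i=0: L=hotel, R=echo=BASE -> take LEFT -> hotel
i=1: BASE=kilo L=hotel R=alpha all differ -> CONFLICT
i=2: L=kilo=BASE, R=echo -> take RIGHT -> echo
Index 2 -> echo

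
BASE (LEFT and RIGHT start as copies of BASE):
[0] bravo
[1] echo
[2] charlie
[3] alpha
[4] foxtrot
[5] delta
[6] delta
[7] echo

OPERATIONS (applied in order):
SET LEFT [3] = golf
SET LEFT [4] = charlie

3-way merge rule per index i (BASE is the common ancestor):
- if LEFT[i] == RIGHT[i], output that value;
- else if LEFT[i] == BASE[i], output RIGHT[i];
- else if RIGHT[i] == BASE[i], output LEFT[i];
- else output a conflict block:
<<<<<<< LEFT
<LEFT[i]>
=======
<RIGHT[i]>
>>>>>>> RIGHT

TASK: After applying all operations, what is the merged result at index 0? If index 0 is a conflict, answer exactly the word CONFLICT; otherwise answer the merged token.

Answer: bravo

Derivation:
Final LEFT:  [bravo, echo, charlie, golf, charlie, delta, delta, echo]
Final RIGHT: [bravo, echo, charlie, alpha, foxtrot, delta, delta, echo]
i=0: L=bravo R=bravo -> agree -> bravo
i=1: L=echo R=echo -> agree -> echo
i=2: L=charlie R=charlie -> agree -> charlie
i=3: L=golf, R=alpha=BASE -> take LEFT -> golf
i=4: L=charlie, R=foxtrot=BASE -> take LEFT -> charlie
i=5: L=delta R=delta -> agree -> delta
i=6: L=delta R=delta -> agree -> delta
i=7: L=echo R=echo -> agree -> echo
Index 0 -> bravo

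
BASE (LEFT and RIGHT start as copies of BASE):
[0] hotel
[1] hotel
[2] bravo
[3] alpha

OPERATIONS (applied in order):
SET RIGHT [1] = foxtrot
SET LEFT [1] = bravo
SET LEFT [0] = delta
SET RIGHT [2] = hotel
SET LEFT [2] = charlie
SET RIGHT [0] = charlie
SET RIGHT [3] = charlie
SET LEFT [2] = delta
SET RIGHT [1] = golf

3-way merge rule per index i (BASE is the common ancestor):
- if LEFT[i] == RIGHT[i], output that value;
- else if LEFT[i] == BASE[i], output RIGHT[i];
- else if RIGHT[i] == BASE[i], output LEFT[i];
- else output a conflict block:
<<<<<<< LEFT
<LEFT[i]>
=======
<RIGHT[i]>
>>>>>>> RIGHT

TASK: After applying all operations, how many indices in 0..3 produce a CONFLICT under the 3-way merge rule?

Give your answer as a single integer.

Final LEFT:  [delta, bravo, delta, alpha]
Final RIGHT: [charlie, golf, hotel, charlie]
i=0: BASE=hotel L=delta R=charlie all differ -> CONFLICT
i=1: BASE=hotel L=bravo R=golf all differ -> CONFLICT
i=2: BASE=bravo L=delta R=hotel all differ -> CONFLICT
i=3: L=alpha=BASE, R=charlie -> take RIGHT -> charlie
Conflict count: 3

Answer: 3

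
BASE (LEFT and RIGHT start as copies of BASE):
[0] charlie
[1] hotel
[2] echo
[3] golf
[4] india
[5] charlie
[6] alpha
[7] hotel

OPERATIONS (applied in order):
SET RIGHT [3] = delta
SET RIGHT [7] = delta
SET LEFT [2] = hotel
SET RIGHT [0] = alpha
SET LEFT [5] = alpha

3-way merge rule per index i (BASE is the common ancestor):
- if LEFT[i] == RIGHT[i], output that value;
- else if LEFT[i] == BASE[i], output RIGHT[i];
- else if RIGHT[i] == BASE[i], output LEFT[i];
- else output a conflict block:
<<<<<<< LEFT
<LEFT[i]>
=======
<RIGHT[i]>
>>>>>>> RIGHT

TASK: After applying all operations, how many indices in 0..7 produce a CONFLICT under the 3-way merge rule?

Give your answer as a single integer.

Answer: 0

Derivation:
Final LEFT:  [charlie, hotel, hotel, golf, india, alpha, alpha, hotel]
Final RIGHT: [alpha, hotel, echo, delta, india, charlie, alpha, delta]
i=0: L=charlie=BASE, R=alpha -> take RIGHT -> alpha
i=1: L=hotel R=hotel -> agree -> hotel
i=2: L=hotel, R=echo=BASE -> take LEFT -> hotel
i=3: L=golf=BASE, R=delta -> take RIGHT -> delta
i=4: L=india R=india -> agree -> india
i=5: L=alpha, R=charlie=BASE -> take LEFT -> alpha
i=6: L=alpha R=alpha -> agree -> alpha
i=7: L=hotel=BASE, R=delta -> take RIGHT -> delta
Conflict count: 0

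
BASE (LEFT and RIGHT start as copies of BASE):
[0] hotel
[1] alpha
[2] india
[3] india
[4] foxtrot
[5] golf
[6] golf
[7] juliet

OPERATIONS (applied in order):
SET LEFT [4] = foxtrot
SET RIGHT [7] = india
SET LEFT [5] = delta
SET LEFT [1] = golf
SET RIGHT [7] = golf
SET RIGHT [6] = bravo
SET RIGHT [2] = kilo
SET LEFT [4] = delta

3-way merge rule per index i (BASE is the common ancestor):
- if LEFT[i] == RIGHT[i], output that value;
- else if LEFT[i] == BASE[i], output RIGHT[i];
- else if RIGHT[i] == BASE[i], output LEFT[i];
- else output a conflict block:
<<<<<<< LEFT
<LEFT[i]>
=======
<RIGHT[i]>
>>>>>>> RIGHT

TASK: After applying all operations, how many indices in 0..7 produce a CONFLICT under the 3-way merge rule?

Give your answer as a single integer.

Final LEFT:  [hotel, golf, india, india, delta, delta, golf, juliet]
Final RIGHT: [hotel, alpha, kilo, india, foxtrot, golf, bravo, golf]
i=0: L=hotel R=hotel -> agree -> hotel
i=1: L=golf, R=alpha=BASE -> take LEFT -> golf
i=2: L=india=BASE, R=kilo -> take RIGHT -> kilo
i=3: L=india R=india -> agree -> india
i=4: L=delta, R=foxtrot=BASE -> take LEFT -> delta
i=5: L=delta, R=golf=BASE -> take LEFT -> delta
i=6: L=golf=BASE, R=bravo -> take RIGHT -> bravo
i=7: L=juliet=BASE, R=golf -> take RIGHT -> golf
Conflict count: 0

Answer: 0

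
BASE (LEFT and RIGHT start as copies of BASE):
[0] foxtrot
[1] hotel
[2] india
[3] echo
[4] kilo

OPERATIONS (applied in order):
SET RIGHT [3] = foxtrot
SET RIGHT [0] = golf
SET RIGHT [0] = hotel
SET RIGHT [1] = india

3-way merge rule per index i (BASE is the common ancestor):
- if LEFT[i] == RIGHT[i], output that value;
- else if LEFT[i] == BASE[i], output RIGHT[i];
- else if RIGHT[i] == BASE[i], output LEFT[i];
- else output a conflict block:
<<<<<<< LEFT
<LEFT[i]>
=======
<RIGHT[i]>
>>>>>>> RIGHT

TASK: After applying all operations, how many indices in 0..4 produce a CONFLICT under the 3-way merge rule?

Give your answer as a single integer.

Answer: 0

Derivation:
Final LEFT:  [foxtrot, hotel, india, echo, kilo]
Final RIGHT: [hotel, india, india, foxtrot, kilo]
i=0: L=foxtrot=BASE, R=hotel -> take RIGHT -> hotel
i=1: L=hotel=BASE, R=india -> take RIGHT -> india
i=2: L=india R=india -> agree -> india
i=3: L=echo=BASE, R=foxtrot -> take RIGHT -> foxtrot
i=4: L=kilo R=kilo -> agree -> kilo
Conflict count: 0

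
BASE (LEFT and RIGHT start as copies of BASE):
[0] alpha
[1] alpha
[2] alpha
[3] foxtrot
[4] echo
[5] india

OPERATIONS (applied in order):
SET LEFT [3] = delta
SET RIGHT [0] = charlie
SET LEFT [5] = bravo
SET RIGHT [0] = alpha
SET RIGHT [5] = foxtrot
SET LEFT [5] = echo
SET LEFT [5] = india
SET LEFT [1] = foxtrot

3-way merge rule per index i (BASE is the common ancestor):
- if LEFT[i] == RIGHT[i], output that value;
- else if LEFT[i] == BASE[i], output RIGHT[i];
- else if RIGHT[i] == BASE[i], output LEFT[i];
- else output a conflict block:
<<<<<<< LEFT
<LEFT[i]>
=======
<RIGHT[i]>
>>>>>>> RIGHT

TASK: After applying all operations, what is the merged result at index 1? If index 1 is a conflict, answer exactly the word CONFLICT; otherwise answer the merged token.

Answer: foxtrot

Derivation:
Final LEFT:  [alpha, foxtrot, alpha, delta, echo, india]
Final RIGHT: [alpha, alpha, alpha, foxtrot, echo, foxtrot]
i=0: L=alpha R=alpha -> agree -> alpha
i=1: L=foxtrot, R=alpha=BASE -> take LEFT -> foxtrot
i=2: L=alpha R=alpha -> agree -> alpha
i=3: L=delta, R=foxtrot=BASE -> take LEFT -> delta
i=4: L=echo R=echo -> agree -> echo
i=5: L=india=BASE, R=foxtrot -> take RIGHT -> foxtrot
Index 1 -> foxtrot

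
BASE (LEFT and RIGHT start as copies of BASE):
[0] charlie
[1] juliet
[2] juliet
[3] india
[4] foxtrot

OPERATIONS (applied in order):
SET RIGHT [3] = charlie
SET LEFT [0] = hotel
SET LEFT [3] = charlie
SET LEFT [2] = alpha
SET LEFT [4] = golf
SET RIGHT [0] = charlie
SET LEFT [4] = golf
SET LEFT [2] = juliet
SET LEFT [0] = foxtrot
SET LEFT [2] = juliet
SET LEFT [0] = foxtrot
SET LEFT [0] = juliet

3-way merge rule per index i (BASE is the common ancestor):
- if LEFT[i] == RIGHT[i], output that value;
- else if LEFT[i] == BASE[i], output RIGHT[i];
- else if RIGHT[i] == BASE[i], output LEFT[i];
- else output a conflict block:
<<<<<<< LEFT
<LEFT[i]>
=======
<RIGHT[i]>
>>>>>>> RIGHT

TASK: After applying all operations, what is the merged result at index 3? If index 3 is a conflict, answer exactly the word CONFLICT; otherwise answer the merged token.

Final LEFT:  [juliet, juliet, juliet, charlie, golf]
Final RIGHT: [charlie, juliet, juliet, charlie, foxtrot]
i=0: L=juliet, R=charlie=BASE -> take LEFT -> juliet
i=1: L=juliet R=juliet -> agree -> juliet
i=2: L=juliet R=juliet -> agree -> juliet
i=3: L=charlie R=charlie -> agree -> charlie
i=4: L=golf, R=foxtrot=BASE -> take LEFT -> golf
Index 3 -> charlie

Answer: charlie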